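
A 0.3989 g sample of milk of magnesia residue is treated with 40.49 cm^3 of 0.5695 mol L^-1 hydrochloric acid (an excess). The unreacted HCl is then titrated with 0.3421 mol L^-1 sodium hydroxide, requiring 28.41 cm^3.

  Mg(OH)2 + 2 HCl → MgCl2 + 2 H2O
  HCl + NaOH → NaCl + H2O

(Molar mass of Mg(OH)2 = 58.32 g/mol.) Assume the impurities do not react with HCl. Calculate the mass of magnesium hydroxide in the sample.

0.3890 g

n(HCl) added = 0.04049 × 0.5695 = 0.02306 mol
n(NaOH) used in back-titration = 0.02841 × 0.3421 = 9.719 × 10^-3 mol
n(HCl) left over = 9.719 × 10^-3 mol (1:1 ratio)
n(HCl) consumed by analyte = 0.02306 − 9.719 × 10^-3 = 0.01334 mol
From the 1:2 ratio, n(Mg(OH)2) = 1/2 × 0.01334 = 6.670 × 10^-3 mol
mass of Mg(OH)2 = 6.670 × 10^-3 × 58.32 = 0.3890 g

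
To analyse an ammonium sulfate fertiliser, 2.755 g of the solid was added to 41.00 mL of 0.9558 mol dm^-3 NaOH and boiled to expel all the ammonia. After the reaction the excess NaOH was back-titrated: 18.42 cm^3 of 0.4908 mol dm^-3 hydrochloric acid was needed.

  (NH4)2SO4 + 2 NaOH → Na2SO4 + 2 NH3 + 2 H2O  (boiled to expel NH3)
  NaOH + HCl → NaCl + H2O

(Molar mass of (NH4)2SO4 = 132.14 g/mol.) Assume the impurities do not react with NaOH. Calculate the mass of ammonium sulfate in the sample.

n(NaOH) added = 0.04100 × 0.9558 = 0.03919 mol
n(HCl) used in back-titration = 0.01842 × 0.4908 = 9.041 × 10^-3 mol
n(NaOH) left over = 9.041 × 10^-3 mol (1:1 ratio)
n(NaOH) consumed by analyte = 0.03919 − 9.041 × 10^-3 = 0.03015 mol
From the 1:2 ratio, n((NH4)2SO4) = 1/2 × 0.03015 = 0.01507 mol
mass of (NH4)2SO4 = 0.01507 × 132.14 = 1.992 g

1.992 g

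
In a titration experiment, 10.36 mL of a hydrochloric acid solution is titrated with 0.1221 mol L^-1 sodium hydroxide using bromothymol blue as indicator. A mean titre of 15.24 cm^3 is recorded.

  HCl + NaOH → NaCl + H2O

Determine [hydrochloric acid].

0.1796 mol/L

n(NaOH) = 0.01524 L × 0.1221 mol/L = 1.861 × 10^-3 mol
n(HCl) = 1.861 × 10^-3 mol (1:1 mole ratio)
[HCl] = 1.861 × 10^-3 mol / 0.01036 L = 0.1796 mol/L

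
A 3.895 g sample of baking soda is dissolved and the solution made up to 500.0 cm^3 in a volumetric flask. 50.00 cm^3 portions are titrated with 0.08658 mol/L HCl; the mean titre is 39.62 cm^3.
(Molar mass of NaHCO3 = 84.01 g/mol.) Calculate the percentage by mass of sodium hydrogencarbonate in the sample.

73.99 %

NaHCO3 + HCl → NaCl + H2O + CO2
n(HCl) per titration = 0.03962 × 0.08658 = 3.430 × 10^-3 mol
n(NaHCO3) in each aliquot = 3.430 × 10^-3 mol (1:1 ratio)
n(NaHCO3) in the whole flask = 3.430 × 10^-3 × 500.0/50.00 = 0.03430 mol
mass of NaHCO3 = 0.03430 × 84.01 = 2.882 g
% NaHCO3 = 2.882 / 3.895 × 100 = 73.99 %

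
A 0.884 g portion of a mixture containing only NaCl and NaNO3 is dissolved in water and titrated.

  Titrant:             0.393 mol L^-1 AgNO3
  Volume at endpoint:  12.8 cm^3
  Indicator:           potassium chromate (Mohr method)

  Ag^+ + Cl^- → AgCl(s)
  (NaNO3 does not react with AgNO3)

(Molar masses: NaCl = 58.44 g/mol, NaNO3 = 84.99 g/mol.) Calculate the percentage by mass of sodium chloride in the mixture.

33.3 %

n(AgNO3) = 0.0128 × 0.393 = 5.03 × 10^-3 mol
Let x = n(NaCl), y = n(NaNO3).
Titrant: 1x = 5.03 × 10^-3;  mass: 58.44x + 84.99y = 0.884
Solving, x = 5.03 × 10^-3 mol, y = 6.94 × 10^-3 mol
mass of NaCl = 5.03 × 10^-3 × 58.44 = 0.294 g
% NaCl = 0.294 / 0.884 × 100 = 33.3 %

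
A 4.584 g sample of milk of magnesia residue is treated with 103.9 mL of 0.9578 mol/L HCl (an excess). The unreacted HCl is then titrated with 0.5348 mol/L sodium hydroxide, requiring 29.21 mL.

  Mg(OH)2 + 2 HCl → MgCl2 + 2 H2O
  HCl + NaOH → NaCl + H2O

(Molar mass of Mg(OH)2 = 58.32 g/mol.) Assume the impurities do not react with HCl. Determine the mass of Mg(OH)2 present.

2.446 g

n(HCl) added = 0.1039 × 0.9578 = 0.09952 mol
n(NaOH) used in back-titration = 0.02921 × 0.5348 = 0.01562 mol
n(HCl) left over = 0.01562 mol (1:1 ratio)
n(HCl) consumed by analyte = 0.09952 − 0.01562 = 0.08389 mol
From the 1:2 ratio, n(Mg(OH)2) = 1/2 × 0.08389 = 0.04195 mol
mass of Mg(OH)2 = 0.04195 × 58.32 = 2.446 g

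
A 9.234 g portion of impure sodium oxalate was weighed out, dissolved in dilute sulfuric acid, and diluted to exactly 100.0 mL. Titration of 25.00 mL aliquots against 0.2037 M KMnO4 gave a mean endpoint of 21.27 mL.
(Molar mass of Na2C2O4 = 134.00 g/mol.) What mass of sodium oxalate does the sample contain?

2 MnO4^- + 5 C2O4^2- + 16 H^+ → 2 Mn^2+ + 10 CO2 + 8 H2O
n(KMnO4) per titration = 0.02127 × 0.2037 = 4.333 × 10^-3 mol
From the 5:2 ratio, n(Na2C2O4) in each aliquot = 5/2 × 4.333 × 10^-3 = 0.01083 mol
n(Na2C2O4) in the whole flask = 0.01083 × 100.0/25.00 = 0.04333 mol
mass of Na2C2O4 = 0.04333 × 134.00 = 5.806 g

5.806 g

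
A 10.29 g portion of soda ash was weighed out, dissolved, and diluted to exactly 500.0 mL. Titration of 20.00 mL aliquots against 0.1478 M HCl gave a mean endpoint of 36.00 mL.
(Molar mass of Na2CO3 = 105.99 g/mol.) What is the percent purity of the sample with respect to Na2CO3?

Na2CO3 + 2 HCl → 2 NaCl + H2O + CO2
n(HCl) per titration = 0.03600 × 0.1478 = 5.321 × 10^-3 mol
From the 1:2 ratio, n(Na2CO3) in each aliquot = 1/2 × 5.321 × 10^-3 = 2.660 × 10^-3 mol
n(Na2CO3) in the whole flask = 2.660 × 10^-3 × 500.0/20.00 = 0.06651 mol
mass of Na2CO3 = 0.06651 × 105.99 = 7.049 g
% Na2CO3 = 7.049 / 10.29 × 100 = 68.51 %

68.51 %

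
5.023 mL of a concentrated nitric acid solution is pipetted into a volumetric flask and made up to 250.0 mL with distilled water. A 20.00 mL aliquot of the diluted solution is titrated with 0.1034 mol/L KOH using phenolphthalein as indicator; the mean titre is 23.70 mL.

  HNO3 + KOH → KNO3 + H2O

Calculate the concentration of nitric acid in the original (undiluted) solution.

6.098 mol/L

n(KOH) = 0.02370 × 0.1034 = 2.451 × 10^-3 mol
n(HNO3) in the aliquot = 2.451 × 10^-3 mol (1:1 ratio)
[HNO3]_dilute = 2.451 × 10^-3 / 0.02000 = 0.1225 mol/L
Dilution factor = 250.0 / 5.023 = 49.77
[HNO3]_stock = 0.1225 × 49.77 = 6.098 mol/L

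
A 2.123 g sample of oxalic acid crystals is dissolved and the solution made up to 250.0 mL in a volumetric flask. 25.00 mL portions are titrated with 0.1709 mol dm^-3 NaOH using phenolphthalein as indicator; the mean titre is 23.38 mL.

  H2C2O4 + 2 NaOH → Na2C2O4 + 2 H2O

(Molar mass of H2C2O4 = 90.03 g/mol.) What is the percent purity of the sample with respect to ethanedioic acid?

n(NaOH) per titration = 0.02338 × 0.1709 = 3.996 × 10^-3 mol
From the 1:2 ratio, n(H2C2O4) in each aliquot = 1/2 × 3.996 × 10^-3 = 1.998 × 10^-3 mol
n(H2C2O4) in the whole flask = 1.998 × 10^-3 × 250.0/25.00 = 0.01998 mol
mass of H2C2O4 = 0.01998 × 90.03 = 1.799 g
% H2C2O4 = 1.799 / 2.123 × 100 = 84.72 %

84.72 %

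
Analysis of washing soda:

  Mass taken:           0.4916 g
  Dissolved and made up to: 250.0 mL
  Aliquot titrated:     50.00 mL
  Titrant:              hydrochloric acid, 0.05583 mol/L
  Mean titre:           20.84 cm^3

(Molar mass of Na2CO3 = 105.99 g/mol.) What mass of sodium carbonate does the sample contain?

Na2CO3 + 2 HCl → 2 NaCl + H2O + CO2
n(HCl) per titration = 0.02084 × 0.05583 = 1.163 × 10^-3 mol
From the 1:2 ratio, n(Na2CO3) in each aliquot = 1/2 × 1.163 × 10^-3 = 5.817 × 10^-4 mol
n(Na2CO3) in the whole flask = 5.817 × 10^-4 × 250.0/50.00 = 2.909 × 10^-3 mol
mass of Na2CO3 = 2.909 × 10^-3 × 105.99 = 0.3083 g

0.3083 g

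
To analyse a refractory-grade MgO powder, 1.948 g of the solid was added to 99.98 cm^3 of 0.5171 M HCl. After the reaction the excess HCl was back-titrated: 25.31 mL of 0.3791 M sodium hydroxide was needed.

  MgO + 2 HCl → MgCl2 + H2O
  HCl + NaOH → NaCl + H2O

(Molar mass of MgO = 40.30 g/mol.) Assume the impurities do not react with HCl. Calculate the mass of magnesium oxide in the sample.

n(HCl) added = 0.09998 × 0.5171 = 0.05170 mol
n(NaOH) used in back-titration = 0.02531 × 0.3791 = 9.595 × 10^-3 mol
n(HCl) left over = 9.595 × 10^-3 mol (1:1 ratio)
n(HCl) consumed by analyte = 0.05170 − 9.595 × 10^-3 = 0.04210 mol
From the 1:2 ratio, n(MgO) = 1/2 × 0.04210 = 0.02105 mol
mass of MgO = 0.02105 × 40.30 = 0.8484 g

0.8484 g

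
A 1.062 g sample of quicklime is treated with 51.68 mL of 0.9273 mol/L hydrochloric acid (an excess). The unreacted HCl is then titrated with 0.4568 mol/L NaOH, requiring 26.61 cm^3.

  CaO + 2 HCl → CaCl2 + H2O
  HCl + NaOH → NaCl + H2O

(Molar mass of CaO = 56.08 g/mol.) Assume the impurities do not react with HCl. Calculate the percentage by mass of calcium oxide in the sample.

n(HCl) added = 0.05168 × 0.9273 = 0.04792 mol
n(NaOH) used in back-titration = 0.02661 × 0.4568 = 0.01216 mol
n(HCl) left over = 0.01216 mol (1:1 ratio)
n(HCl) consumed by analyte = 0.04792 − 0.01216 = 0.03577 mol
From the 1:2 ratio, n(CaO) = 1/2 × 0.03577 = 0.01788 mol
mass of CaO = 0.01788 × 56.08 = 1.003 g
% CaO = 1.003 / 1.062 × 100 = 94.44 %

94.44 %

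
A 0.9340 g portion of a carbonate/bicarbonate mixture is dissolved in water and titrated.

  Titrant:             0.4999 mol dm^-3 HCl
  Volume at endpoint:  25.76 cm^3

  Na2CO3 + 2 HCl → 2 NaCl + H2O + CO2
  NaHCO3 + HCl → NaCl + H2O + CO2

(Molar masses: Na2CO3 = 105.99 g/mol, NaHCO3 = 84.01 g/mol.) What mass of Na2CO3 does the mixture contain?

n(HCl) = 0.02576 × 0.4999 = 0.01288 mol
Let x = n(Na2CO3), y = n(NaHCO3).
Titrant: 2x + 1y = 0.01288;  mass: 105.99x + 84.01y = 0.9340
Solving, x = 2.383 × 10^-3 mol, y = 8.111 × 10^-3 mol
mass of Na2CO3 = 2.383 × 10^-3 × 105.99 = 0.2526 g

0.2526 g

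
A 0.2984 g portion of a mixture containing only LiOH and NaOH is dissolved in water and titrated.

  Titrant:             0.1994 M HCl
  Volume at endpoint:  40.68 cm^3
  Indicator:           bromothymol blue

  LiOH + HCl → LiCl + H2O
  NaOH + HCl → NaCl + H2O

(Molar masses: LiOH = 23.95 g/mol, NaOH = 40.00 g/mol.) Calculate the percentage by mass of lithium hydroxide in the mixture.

n(HCl) = 0.04068 × 0.1994 = 8.112 × 10^-3 mol
Let x = n(LiOH), y = n(NaOH).
Titrant: 1x + 1y = 8.112 × 10^-3;  mass: 23.95x + 40.00y = 0.2984
Solving, x = 1.624 × 10^-3 mol, y = 6.488 × 10^-3 mol
mass of LiOH = 1.624 × 10^-3 × 23.95 = 0.03889 g
% LiOH = 0.03889 / 0.2984 × 100 = 13.03 %

13.03 %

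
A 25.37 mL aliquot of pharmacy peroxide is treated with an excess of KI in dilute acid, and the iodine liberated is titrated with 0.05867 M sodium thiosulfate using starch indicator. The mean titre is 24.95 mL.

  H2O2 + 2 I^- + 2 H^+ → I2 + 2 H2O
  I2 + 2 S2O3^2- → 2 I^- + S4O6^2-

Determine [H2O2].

n(S2O3^2-) = 0.02495 × 0.05867 = 1.464 × 10^-3 mol
n(I2) = n(S2O3^2-)/2 = 7.319 × 10^-4 mol
n(H2O2) in the aliquot = 7.319 × 10^-4 mol (1:1 ratio)
[H2O2] = 7.319 × 10^-4 / 0.02537 = 0.02885 mol/L

0.02885 M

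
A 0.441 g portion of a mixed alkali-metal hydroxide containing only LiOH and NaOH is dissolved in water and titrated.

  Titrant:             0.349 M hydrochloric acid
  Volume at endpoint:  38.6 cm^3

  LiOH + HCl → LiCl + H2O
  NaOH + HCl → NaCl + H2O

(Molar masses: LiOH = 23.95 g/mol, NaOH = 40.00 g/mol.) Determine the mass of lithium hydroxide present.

n(HCl) = 0.0386 × 0.349 = 0.0135 mol
Let x = n(LiOH), y = n(NaOH).
Titrant: 1x + 1y = 0.0135;  mass: 23.95x + 40.00y = 0.441
Solving, x = 6.10 × 10^-3 mol, y = 7.37 × 10^-3 mol
mass of LiOH = 6.10 × 10^-3 × 23.95 = 0.146 g

0.146 g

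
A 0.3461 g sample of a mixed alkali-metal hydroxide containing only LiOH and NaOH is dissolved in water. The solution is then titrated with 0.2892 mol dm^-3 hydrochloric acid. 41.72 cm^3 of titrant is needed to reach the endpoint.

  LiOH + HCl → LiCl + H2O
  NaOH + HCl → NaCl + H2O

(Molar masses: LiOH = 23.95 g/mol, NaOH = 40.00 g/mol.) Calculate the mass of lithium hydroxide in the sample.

n(HCl) = 0.04172 × 0.2892 = 0.01207 mol
Let x = n(LiOH), y = n(NaOH).
Titrant: 1x + 1y = 0.01207;  mass: 23.95x + 40.00y = 0.3461
Solving, x = 8.506 × 10^-3 mol, y = 3.560 × 10^-3 mol
mass of LiOH = 8.506 × 10^-3 × 23.95 = 0.2037 g

0.2037 g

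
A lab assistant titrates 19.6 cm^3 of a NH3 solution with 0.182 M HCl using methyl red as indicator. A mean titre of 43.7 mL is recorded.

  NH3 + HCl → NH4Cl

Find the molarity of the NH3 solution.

0.406 M

n(HCl) = 0.0437 L × 0.182 mol/L = 7.95 × 10^-3 mol
n(NH3) = 7.95 × 10^-3 mol (1:1 mole ratio)
[NH3] = 7.95 × 10^-3 mol / 0.0196 L = 0.406 mol/L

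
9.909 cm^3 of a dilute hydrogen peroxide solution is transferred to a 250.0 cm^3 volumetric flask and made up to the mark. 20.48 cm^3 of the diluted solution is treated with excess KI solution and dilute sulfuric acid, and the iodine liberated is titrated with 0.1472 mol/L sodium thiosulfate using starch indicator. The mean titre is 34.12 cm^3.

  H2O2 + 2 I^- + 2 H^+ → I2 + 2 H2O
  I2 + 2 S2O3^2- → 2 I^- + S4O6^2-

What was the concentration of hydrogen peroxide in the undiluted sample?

3.094 mol/L

n(S2O3^2-) = 0.03412 × 0.1472 = 5.022 × 10^-3 mol
n(I2) = n(S2O3^2-)/2 = 2.511 × 10^-3 mol
n(H2O2) in the aliquot = 2.511 × 10^-3 mol (1:1 ratio)
[H2O2]_dilute = 2.511 × 10^-3 / 0.02048 = 0.1226 mol/L
[H2O2]_original = 0.1226 × 250.0/9.909 = 3.094 mol/L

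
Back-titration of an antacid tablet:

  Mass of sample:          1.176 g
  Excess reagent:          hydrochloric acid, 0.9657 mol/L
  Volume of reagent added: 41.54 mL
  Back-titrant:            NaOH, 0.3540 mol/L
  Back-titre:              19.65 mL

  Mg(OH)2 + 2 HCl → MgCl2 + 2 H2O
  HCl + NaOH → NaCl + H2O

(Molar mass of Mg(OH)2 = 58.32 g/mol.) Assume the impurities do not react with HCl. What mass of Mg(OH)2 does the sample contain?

n(HCl) added = 0.04154 × 0.9657 = 0.04012 mol
n(NaOH) used in back-titration = 0.01965 × 0.3540 = 6.956 × 10^-3 mol
n(HCl) left over = 6.956 × 10^-3 mol (1:1 ratio)
n(HCl) consumed by analyte = 0.04012 − 6.956 × 10^-3 = 0.03316 mol
From the 1:2 ratio, n(Mg(OH)2) = 1/2 × 0.03316 = 0.01658 mol
mass of Mg(OH)2 = 0.01658 × 58.32 = 0.9669 g

0.9669 g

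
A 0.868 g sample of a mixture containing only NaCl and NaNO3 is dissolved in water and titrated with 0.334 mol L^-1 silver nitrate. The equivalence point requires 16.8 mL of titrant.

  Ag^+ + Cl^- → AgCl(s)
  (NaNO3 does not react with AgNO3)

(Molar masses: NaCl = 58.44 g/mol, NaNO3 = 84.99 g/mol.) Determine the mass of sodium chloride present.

n(AgNO3) = 0.0168 × 0.334 = 5.61 × 10^-3 mol
Let x = n(NaCl), y = n(NaNO3).
Titrant: 1x = 5.61 × 10^-3;  mass: 58.44x + 84.99y = 0.868
Solving, x = 5.61 × 10^-3 mol, y = 6.35 × 10^-3 mol
mass of NaCl = 5.61 × 10^-3 × 58.44 = 0.328 g

0.328 g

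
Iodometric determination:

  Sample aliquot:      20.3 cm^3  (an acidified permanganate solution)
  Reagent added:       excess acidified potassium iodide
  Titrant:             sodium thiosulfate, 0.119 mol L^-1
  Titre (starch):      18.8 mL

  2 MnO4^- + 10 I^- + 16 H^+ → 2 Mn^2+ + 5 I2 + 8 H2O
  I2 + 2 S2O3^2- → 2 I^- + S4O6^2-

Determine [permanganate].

n(S2O3^2-) = 0.0188 × 0.119 = 2.24 × 10^-3 mol
n(I2) = n(S2O3^2-)/2 = 1.12 × 10^-3 mol
From the 2:5 ratio, n(MnO4^-) in the aliquot = 2/5 × 1.12 × 10^-3 = 4.47 × 10^-4 mol
[MnO4^-] = 4.47 × 10^-4 / 0.0203 = 0.0220 mol/L

0.0220 mol/L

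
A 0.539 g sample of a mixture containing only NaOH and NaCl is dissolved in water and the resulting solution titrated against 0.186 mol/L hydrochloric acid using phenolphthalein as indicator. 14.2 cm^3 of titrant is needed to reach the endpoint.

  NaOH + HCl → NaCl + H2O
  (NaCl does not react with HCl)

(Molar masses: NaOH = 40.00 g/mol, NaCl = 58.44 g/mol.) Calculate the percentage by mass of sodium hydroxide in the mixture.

19.6 %

n(HCl) = 0.0142 × 0.186 = 2.64 × 10^-3 mol
Let x = n(NaOH), y = n(NaCl).
Titrant: 1x = 2.64 × 10^-3;  mass: 40.00x + 58.44y = 0.539
Solving, x = 2.64 × 10^-3 mol, y = 7.42 × 10^-3 mol
mass of NaOH = 2.64 × 10^-3 × 40.00 = 0.106 g
% NaOH = 0.106 / 0.539 × 100 = 19.6 %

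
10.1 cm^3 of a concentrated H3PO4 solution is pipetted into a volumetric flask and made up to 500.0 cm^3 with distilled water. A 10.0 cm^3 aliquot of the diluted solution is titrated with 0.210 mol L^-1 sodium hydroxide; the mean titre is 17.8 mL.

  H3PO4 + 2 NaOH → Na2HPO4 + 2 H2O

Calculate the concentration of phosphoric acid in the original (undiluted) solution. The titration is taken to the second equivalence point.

n(NaOH) = 0.0178 × 0.210 = 3.74 × 10^-3 mol
From the 1:2 ratio, n(H3PO4) in the aliquot = 1/2 × 3.74 × 10^-3 = 1.87 × 10^-3 mol
[H3PO4]_dilute = 1.87 × 10^-3 / 0.0100 = 0.187 mol/L
Dilution factor = 500.0 / 10.1 = 49.50
[H3PO4]_stock = 0.187 × 49.50 = 9.25 mol/L

9.25 mol/L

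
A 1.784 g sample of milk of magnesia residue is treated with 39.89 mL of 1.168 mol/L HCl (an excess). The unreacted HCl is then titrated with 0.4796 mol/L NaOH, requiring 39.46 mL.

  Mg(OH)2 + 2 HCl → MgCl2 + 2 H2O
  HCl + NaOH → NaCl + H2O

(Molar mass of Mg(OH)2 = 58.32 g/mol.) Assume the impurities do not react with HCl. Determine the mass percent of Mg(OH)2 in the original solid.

45.22 %

n(HCl) added = 0.03989 × 1.168 = 0.04659 mol
n(NaOH) used in back-titration = 0.03946 × 0.4796 = 0.01893 mol
n(HCl) left over = 0.01893 mol (1:1 ratio)
n(HCl) consumed by analyte = 0.04659 − 0.01893 = 0.02767 mol
From the 1:2 ratio, n(Mg(OH)2) = 1/2 × 0.02767 = 0.01383 mol
mass of Mg(OH)2 = 0.01383 × 58.32 = 0.8068 g
% Mg(OH)2 = 0.8068 / 1.784 × 100 = 45.22 %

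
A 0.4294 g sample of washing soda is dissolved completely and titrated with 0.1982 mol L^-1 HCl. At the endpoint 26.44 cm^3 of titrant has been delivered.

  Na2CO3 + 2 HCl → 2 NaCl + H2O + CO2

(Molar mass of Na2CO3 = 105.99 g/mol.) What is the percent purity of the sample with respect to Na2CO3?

n(HCl) = 0.02644 L × 0.1982 mol/L = 5.240 × 10^-3 mol
From the 1:2 ratio, n(Na2CO3) = 1/2 × 5.240 × 10^-3 = 2.620 × 10^-3 mol
mass of Na2CO3 = 2.620 × 10^-3 × 105.99 g/mol = 0.2777 g
% Na2CO3 = 0.2777 / 0.4294 × 100 = 64.68 %

64.68 %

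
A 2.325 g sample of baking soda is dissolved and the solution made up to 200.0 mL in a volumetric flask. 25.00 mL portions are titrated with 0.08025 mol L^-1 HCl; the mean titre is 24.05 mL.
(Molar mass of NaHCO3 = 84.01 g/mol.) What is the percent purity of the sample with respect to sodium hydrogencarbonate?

55.79 %

NaHCO3 + HCl → NaCl + H2O + CO2
n(HCl) per titration = 0.02405 × 0.08025 = 1.930 × 10^-3 mol
n(NaHCO3) in each aliquot = 1.930 × 10^-3 mol (1:1 ratio)
n(NaHCO3) in the whole flask = 1.930 × 10^-3 × 200.0/25.00 = 0.01544 mol
mass of NaHCO3 = 0.01544 × 84.01 = 1.297 g
% NaHCO3 = 1.297 / 2.325 × 100 = 55.79 %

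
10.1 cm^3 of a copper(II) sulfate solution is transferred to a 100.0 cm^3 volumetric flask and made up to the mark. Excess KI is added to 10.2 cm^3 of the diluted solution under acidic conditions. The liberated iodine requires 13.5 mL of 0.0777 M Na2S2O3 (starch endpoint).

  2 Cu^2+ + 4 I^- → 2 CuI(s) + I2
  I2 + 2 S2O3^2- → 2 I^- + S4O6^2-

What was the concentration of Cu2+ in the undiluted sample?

n(S2O3^2-) = 0.0135 × 0.0777 = 1.05 × 10^-3 mol
n(I2) = n(S2O3^2-)/2 = 5.24 × 10^-4 mol
From the 2:1 ratio, n(Cu2+) in the aliquot = 2/1 × 5.24 × 10^-4 = 1.05 × 10^-3 mol
[Cu2+]_dilute = 1.05 × 10^-3 / 0.0102 = 0.103 mol/L
[Cu2+]_original = 0.103 × 100.0/10.1 = 1.02 mol/L

1.02 M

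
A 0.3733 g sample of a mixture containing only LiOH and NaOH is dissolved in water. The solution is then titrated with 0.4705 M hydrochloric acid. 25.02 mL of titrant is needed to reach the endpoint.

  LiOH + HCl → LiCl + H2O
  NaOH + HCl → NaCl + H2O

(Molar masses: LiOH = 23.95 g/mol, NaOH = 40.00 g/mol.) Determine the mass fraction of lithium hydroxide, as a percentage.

n(HCl) = 0.02502 × 0.4705 = 0.01177 mol
Let x = n(LiOH), y = n(NaOH).
Titrant: 1x + 1y = 0.01177;  mass: 23.95x + 40.00y = 0.3733
Solving, x = 6.080 × 10^-3 mol, y = 5.692 × 10^-3 mol
mass of LiOH = 6.080 × 10^-3 × 23.95 = 0.1456 g
% LiOH = 0.1456 / 0.3733 × 100 = 39.00 %

39.00 %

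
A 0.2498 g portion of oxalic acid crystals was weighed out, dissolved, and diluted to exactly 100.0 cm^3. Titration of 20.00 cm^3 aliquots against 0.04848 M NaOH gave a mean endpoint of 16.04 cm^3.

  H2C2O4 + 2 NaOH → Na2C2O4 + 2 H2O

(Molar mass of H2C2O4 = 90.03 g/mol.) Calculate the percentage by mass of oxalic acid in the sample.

n(NaOH) per titration = 0.01604 × 0.04848 = 7.776 × 10^-4 mol
From the 1:2 ratio, n(H2C2O4) in each aliquot = 1/2 × 7.776 × 10^-4 = 3.888 × 10^-4 mol
n(H2C2O4) in the whole flask = 3.888 × 10^-4 × 100.0/20.00 = 1.944 × 10^-3 mol
mass of H2C2O4 = 1.944 × 10^-3 × 90.03 = 0.1750 g
% H2C2O4 = 0.1750 / 0.2498 × 100 = 70.07 %

70.07 %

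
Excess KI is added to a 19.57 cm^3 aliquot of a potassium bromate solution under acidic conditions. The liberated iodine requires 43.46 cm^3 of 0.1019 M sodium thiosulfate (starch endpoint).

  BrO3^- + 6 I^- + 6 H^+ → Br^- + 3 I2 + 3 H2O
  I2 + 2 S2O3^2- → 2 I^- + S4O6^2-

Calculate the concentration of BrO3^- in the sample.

n(S2O3^2-) = 0.04346 × 0.1019 = 4.429 × 10^-3 mol
n(I2) = n(S2O3^2-)/2 = 2.214 × 10^-3 mol
From the 1:3 ratio, n(BrO3^-) in the aliquot = 1/3 × 2.214 × 10^-3 = 7.381 × 10^-4 mol
[BrO3^-] = 7.381 × 10^-4 / 0.01957 = 0.03772 mol/L

0.03772 M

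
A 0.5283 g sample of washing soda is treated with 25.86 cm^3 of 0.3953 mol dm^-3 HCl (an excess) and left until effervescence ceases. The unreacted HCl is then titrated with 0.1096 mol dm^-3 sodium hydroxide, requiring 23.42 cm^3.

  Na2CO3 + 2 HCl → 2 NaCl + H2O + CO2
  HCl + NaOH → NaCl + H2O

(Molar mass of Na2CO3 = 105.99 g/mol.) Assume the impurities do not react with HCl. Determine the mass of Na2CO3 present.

n(HCl) added = 0.02586 × 0.3953 = 0.01022 mol
n(NaOH) used in back-titration = 0.02342 × 0.1096 = 2.567 × 10^-3 mol
n(HCl) left over = 2.567 × 10^-3 mol (1:1 ratio)
n(HCl) consumed by analyte = 0.01022 − 2.567 × 10^-3 = 7.656 × 10^-3 mol
From the 1:2 ratio, n(Na2CO3) = 1/2 × 7.656 × 10^-3 = 3.828 × 10^-3 mol
mass of Na2CO3 = 3.828 × 10^-3 × 105.99 = 0.4057 g

0.4057 g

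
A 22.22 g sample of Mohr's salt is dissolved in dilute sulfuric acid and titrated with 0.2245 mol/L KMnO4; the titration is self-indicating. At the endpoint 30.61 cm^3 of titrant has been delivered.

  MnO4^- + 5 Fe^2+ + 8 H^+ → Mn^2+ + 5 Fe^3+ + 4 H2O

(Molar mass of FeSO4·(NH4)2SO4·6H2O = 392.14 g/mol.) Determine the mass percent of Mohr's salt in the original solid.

n(KMnO4) = 0.03061 L × 0.2245 mol/L = 6.872 × 10^-3 mol
From the 5:1 ratio, n(FeSO4·(NH4)2SO4·6H2O) = 5/1 × 6.872 × 10^-3 = 0.03436 mol
mass of FeSO4·(NH4)2SO4·6H2O = 0.03436 × 392.14 g/mol = 13.47 g
% FeSO4·(NH4)2SO4·6H2O = 13.47 / 22.22 × 100 = 60.64 %

60.64 %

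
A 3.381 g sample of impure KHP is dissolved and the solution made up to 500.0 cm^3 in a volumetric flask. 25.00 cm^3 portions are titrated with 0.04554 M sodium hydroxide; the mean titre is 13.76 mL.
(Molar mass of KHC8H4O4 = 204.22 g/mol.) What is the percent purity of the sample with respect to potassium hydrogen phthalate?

KHC8H4O4 + NaOH → KNaC8H4O4 + H2O
n(NaOH) per titration = 0.01376 × 0.04554 = 6.266 × 10^-4 mol
n(KHC8H4O4) in each aliquot = 6.266 × 10^-4 mol (1:1 ratio)
n(KHC8H4O4) in the whole flask = 6.266 × 10^-4 × 500.0/25.00 = 0.01253 mol
mass of KHC8H4O4 = 0.01253 × 204.22 = 2.559 g
% KHC8H4O4 = 2.559 / 3.381 × 100 = 75.70 %

75.70 %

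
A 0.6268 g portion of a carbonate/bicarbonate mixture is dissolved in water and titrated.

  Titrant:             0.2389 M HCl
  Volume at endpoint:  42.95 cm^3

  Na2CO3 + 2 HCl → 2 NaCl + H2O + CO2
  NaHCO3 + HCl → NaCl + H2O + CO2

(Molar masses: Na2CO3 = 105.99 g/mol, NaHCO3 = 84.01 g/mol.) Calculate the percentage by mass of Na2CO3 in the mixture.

n(HCl) = 0.04295 × 0.2389 = 0.01026 mol
Let x = n(Na2CO3), y = n(NaHCO3).
Titrant: 2x + 1y = 0.01026;  mass: 105.99x + 84.01y = 0.6268
Solving, x = 3.792 × 10^-3 mol, y = 2.677 × 10^-3 mol
mass of Na2CO3 = 3.792 × 10^-3 × 105.99 = 0.4019 g
% Na2CO3 = 0.4019 / 0.6268 × 100 = 64.12 %

64.12 %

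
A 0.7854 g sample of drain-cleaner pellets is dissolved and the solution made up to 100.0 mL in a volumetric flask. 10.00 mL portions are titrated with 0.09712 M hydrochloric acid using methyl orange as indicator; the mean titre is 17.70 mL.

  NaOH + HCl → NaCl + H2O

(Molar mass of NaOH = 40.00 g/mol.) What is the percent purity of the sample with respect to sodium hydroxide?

n(HCl) per titration = 0.01770 × 0.09712 = 1.719 × 10^-3 mol
n(NaOH) in each aliquot = 1.719 × 10^-3 mol (1:1 ratio)
n(NaOH) in the whole flask = 1.719 × 10^-3 × 100.0/10.00 = 0.01719 mol
mass of NaOH = 0.01719 × 40.00 = 0.6876 g
% NaOH = 0.6876 / 0.7854 × 100 = 87.55 %

87.55 %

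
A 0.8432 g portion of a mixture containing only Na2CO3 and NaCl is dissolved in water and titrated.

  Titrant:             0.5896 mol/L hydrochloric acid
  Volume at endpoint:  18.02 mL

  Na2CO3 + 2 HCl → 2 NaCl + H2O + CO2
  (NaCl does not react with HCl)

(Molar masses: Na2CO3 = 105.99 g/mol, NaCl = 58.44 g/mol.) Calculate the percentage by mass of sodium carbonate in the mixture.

n(HCl) = 0.01802 × 0.5896 = 0.01062 mol
Let x = n(Na2CO3), y = n(NaCl).
Titrant: 2x = 0.01062;  mass: 105.99x + 58.44y = 0.8432
Solving, x = 5.312 × 10^-3 mol, y = 4.794 × 10^-3 mol
mass of Na2CO3 = 5.312 × 10^-3 × 105.99 = 0.5631 g
% Na2CO3 = 0.5631 / 0.8432 × 100 = 66.78 %

66.78 %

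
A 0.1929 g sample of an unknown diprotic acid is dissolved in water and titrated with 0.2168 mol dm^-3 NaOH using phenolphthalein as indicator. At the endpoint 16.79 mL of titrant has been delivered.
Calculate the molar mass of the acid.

106.0 g/mol

n(NaOH) = 0.01679 L × 0.2168 mol/L = 3.640 × 10^-3 mol
From the 1:2 ratio, n(H2A) = 1/2 × 3.640 × 10^-3 = 1.820 × 10^-3 mol
M = m / n = 0.1929 g / 1.820 × 10^-3 mol = 106.0 g/mol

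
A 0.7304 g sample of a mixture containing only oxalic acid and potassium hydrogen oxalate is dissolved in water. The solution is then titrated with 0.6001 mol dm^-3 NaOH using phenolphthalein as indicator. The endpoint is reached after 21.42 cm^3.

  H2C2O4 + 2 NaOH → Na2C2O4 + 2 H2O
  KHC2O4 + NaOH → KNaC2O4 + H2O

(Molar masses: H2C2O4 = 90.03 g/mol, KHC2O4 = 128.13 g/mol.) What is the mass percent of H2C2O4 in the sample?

n(NaOH) = 0.02142 × 0.6001 = 0.01285 mol
Let x = n(H2C2O4), y = n(KHC2O4).
Titrant: 2x + 1y = 0.01285;  mass: 90.03x + 128.13y = 0.7304
Solving, x = 5.514 × 10^-3 mol, y = 1.826 × 10^-3 mol
mass of H2C2O4 = 5.514 × 10^-3 × 90.03 = 0.4964 g
% H2C2O4 = 0.4964 / 0.7304 × 100 = 67.97 %

67.97 %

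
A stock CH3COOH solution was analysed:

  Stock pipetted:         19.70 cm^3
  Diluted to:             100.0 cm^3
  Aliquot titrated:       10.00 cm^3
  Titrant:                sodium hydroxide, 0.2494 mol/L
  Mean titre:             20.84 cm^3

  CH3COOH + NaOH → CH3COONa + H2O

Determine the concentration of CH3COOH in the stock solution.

n(NaOH) = 0.02084 × 0.2494 = 5.197 × 10^-3 mol
n(CH3COOH) in the aliquot = 5.197 × 10^-3 mol (1:1 ratio)
[CH3COOH]_dilute = 5.197 × 10^-3 / 0.01000 = 0.5197 mol/L
Dilution factor = 100.0 / 19.70 = 5.076
[CH3COOH]_stock = 0.5197 × 5.076 = 2.638 mol/L

2.638 mol/L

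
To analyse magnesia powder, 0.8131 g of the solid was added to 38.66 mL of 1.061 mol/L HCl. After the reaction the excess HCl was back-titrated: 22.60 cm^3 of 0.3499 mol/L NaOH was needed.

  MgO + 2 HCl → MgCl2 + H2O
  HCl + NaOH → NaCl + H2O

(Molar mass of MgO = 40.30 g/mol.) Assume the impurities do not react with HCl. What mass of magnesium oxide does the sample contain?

n(HCl) added = 0.03866 × 1.061 = 0.04102 mol
n(NaOH) used in back-titration = 0.02260 × 0.3499 = 7.908 × 10^-3 mol
n(HCl) left over = 7.908 × 10^-3 mol (1:1 ratio)
n(HCl) consumed by analyte = 0.04102 − 7.908 × 10^-3 = 0.03311 mol
From the 1:2 ratio, n(MgO) = 1/2 × 0.03311 = 0.01656 mol
mass of MgO = 0.01656 × 40.30 = 0.6672 g

0.6672 g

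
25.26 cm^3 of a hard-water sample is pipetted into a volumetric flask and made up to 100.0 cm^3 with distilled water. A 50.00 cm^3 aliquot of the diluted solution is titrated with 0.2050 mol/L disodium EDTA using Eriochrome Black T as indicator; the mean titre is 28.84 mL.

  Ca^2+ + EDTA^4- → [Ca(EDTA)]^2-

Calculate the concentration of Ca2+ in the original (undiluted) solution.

n(EDTA) = 0.02884 × 0.2050 = 5.912 × 10^-3 mol
n(Ca2+) in the aliquot = 5.912 × 10^-3 mol (1:1 ratio)
[Ca2+]_dilute = 5.912 × 10^-3 / 0.05000 = 0.1182 mol/L
Dilution factor = 100.0 / 25.26 = 3.959
[Ca2+]_stock = 0.1182 × 3.959 = 0.4681 mol/L

0.4681 mol/L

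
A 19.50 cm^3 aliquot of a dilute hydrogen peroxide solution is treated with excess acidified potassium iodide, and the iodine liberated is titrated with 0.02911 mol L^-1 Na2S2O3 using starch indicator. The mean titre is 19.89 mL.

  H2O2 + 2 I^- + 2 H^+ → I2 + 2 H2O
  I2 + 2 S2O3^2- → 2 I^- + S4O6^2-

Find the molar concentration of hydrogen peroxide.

n(S2O3^2-) = 0.01989 × 0.02911 = 5.790 × 10^-4 mol
n(I2) = n(S2O3^2-)/2 = 2.895 × 10^-4 mol
n(H2O2) in the aliquot = 2.895 × 10^-4 mol (1:1 ratio)
[H2O2] = 2.895 × 10^-4 / 0.01950 = 0.01485 mol/L

0.01485 mol/L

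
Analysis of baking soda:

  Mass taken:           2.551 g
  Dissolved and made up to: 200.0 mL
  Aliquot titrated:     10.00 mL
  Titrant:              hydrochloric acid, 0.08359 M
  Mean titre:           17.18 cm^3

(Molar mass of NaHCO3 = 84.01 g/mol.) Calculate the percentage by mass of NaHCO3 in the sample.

NaHCO3 + HCl → NaCl + H2O + CO2
n(HCl) per titration = 0.01718 × 0.08359 = 1.436 × 10^-3 mol
n(NaHCO3) in each aliquot = 1.436 × 10^-3 mol (1:1 ratio)
n(NaHCO3) in the whole flask = 1.436 × 10^-3 × 200.0/10.00 = 0.02872 mol
mass of NaHCO3 = 0.02872 × 84.01 = 2.413 g
% NaHCO3 = 2.413 / 2.551 × 100 = 94.59 %

94.59 %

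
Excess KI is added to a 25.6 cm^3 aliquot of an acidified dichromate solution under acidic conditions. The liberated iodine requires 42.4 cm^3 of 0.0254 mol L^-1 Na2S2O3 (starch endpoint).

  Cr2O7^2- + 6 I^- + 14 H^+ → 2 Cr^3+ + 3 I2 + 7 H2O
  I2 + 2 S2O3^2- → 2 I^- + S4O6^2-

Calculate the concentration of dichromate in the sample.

n(S2O3^2-) = 0.0424 × 0.0254 = 1.08 × 10^-3 mol
n(I2) = n(S2O3^2-)/2 = 5.38 × 10^-4 mol
From the 1:3 ratio, n(Cr2O7^2-) in the aliquot = 1/3 × 5.38 × 10^-4 = 1.79 × 10^-4 mol
[Cr2O7^2-] = 1.79 × 10^-4 / 0.0256 = 0.00701 mol/L

0.00701 mol/L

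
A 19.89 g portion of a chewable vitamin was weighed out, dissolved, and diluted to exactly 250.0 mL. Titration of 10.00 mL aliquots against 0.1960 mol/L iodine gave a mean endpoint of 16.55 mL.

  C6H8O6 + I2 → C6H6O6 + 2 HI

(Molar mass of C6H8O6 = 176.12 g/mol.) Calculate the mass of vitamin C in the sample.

n(I2) per titration = 0.01655 × 0.1960 = 3.244 × 10^-3 mol
n(C6H8O6) in each aliquot = 3.244 × 10^-3 mol (1:1 ratio)
n(C6H8O6) in the whole flask = 3.244 × 10^-3 × 250.0/10.00 = 0.08110 mol
mass of C6H8O6 = 0.08110 × 176.12 = 14.28 g

14.28 g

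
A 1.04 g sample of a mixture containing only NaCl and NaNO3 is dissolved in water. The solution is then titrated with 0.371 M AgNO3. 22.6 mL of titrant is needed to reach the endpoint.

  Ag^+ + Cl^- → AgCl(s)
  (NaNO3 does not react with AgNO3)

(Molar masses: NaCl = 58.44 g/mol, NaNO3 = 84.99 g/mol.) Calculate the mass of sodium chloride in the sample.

0.490 g

n(AgNO3) = 0.0226 × 0.371 = 8.38 × 10^-3 mol
Let x = n(NaCl), y = n(NaNO3).
Titrant: 1x = 8.38 × 10^-3;  mass: 58.44x + 84.99y = 1.04
Solving, x = 8.38 × 10^-3 mol, y = 6.47 × 10^-3 mol
mass of NaCl = 8.38 × 10^-3 × 58.44 = 0.490 g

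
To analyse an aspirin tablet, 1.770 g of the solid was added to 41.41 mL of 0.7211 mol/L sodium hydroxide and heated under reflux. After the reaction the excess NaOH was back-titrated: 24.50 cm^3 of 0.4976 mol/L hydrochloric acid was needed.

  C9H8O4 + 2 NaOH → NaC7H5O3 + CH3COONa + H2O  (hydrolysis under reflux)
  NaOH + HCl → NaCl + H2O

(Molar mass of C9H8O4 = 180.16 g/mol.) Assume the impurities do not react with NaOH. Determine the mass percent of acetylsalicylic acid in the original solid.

n(NaOH) added = 0.04141 × 0.7211 = 0.02986 mol
n(HCl) used in back-titration = 0.02450 × 0.4976 = 0.01219 mol
n(NaOH) left over = 0.01219 mol (1:1 ratio)
n(NaOH) consumed by analyte = 0.02986 − 0.01219 = 0.01767 mol
From the 1:2 ratio, n(C9H8O4) = 1/2 × 0.01767 = 8.835 × 10^-3 mol
mass of C9H8O4 = 8.835 × 10^-3 × 180.16 = 1.592 g
% C9H8O4 = 1.592 / 1.770 × 100 = 89.93 %

89.93 %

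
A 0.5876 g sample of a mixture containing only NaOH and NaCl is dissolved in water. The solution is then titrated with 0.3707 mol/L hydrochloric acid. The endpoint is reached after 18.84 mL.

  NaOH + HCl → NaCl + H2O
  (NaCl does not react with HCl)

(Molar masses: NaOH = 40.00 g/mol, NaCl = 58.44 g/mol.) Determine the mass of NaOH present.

0.2794 g

n(HCl) = 0.01884 × 0.3707 = 6.984 × 10^-3 mol
Let x = n(NaOH), y = n(NaCl).
Titrant: 1x = 6.984 × 10^-3;  mass: 40.00x + 58.44y = 0.5876
Solving, x = 6.984 × 10^-3 mol, y = 5.274 × 10^-3 mol
mass of NaOH = 6.984 × 10^-3 × 40.00 = 0.2794 g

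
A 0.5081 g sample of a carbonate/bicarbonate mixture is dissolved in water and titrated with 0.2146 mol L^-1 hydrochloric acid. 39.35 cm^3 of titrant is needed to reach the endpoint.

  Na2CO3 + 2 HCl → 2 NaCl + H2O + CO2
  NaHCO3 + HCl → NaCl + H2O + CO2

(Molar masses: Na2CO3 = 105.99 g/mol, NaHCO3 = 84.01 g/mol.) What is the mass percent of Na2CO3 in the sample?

67.70 %

n(HCl) = 0.03935 × 0.2146 = 8.445 × 10^-3 mol
Let x = n(Na2CO3), y = n(NaHCO3).
Titrant: 2x + 1y = 8.445 × 10^-3;  mass: 105.99x + 84.01y = 0.5081
Solving, x = 3.246 × 10^-3 mol, y = 1.953 × 10^-3 mol
mass of Na2CO3 = 3.246 × 10^-3 × 105.99 = 0.3440 g
% Na2CO3 = 0.3440 / 0.5081 × 100 = 67.70 %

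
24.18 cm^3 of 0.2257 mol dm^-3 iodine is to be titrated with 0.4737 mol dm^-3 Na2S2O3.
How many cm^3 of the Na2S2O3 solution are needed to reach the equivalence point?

I2 + 2 S2O3^2- → 2 I^- + S4O6^2-
n(I2) = 0.02418 L × 0.2257 mol/L = 5.457 × 10^-3 mol
From the 2:1 stoichiometry, n(Na2S2O3) = 2/1 × 5.457 × 10^-3 = 0.01091 mol
V(Na2S2O3) = 0.01091 mol / 0.4737 mol/L = 0.02304 L = 23.04 mL

23.04 mL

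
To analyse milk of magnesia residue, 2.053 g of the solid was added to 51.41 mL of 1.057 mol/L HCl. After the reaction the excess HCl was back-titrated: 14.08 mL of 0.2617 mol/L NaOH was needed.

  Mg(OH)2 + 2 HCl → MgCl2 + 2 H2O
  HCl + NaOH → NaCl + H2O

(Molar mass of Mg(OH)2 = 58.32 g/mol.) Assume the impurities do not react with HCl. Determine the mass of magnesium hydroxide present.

1.477 g

n(HCl) added = 0.05141 × 1.057 = 0.05434 mol
n(NaOH) used in back-titration = 0.01408 × 0.2617 = 3.685 × 10^-3 mol
n(HCl) left over = 3.685 × 10^-3 mol (1:1 ratio)
n(HCl) consumed by analyte = 0.05434 − 3.685 × 10^-3 = 0.05066 mol
From the 1:2 ratio, n(Mg(OH)2) = 1/2 × 0.05066 = 0.02533 mol
mass of Mg(OH)2 = 0.02533 × 58.32 = 1.477 g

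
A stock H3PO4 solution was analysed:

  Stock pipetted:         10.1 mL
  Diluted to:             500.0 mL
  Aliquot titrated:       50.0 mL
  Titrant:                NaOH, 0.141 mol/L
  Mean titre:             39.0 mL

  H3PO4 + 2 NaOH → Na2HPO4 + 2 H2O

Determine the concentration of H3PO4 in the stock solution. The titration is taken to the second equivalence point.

n(NaOH) = 0.0390 × 0.141 = 5.50 × 10^-3 mol
From the 1:2 ratio, n(H3PO4) in the aliquot = 1/2 × 5.50 × 10^-3 = 2.75 × 10^-3 mol
[H3PO4]_dilute = 2.75 × 10^-3 / 0.0500 = 0.0550 mol/L
Dilution factor = 500.0 / 10.1 = 49.50
[H3PO4]_stock = 0.0550 × 49.50 = 2.72 mol/L

2.72 mol/L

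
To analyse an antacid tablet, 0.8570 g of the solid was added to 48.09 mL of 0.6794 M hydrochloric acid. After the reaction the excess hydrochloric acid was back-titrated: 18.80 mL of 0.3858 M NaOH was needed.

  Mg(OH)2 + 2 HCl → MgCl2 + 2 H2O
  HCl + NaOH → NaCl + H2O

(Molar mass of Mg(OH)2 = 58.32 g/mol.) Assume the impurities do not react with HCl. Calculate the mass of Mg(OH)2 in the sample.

0.7412 g

n(HCl) added = 0.04809 × 0.6794 = 0.03267 mol
n(NaOH) used in back-titration = 0.01880 × 0.3858 = 7.253 × 10^-3 mol
n(HCl) left over = 7.253 × 10^-3 mol (1:1 ratio)
n(HCl) consumed by analyte = 0.03267 − 7.253 × 10^-3 = 0.02542 mol
From the 1:2 ratio, n(Mg(OH)2) = 1/2 × 0.02542 = 0.01271 mol
mass of Mg(OH)2 = 0.01271 × 58.32 = 0.7412 g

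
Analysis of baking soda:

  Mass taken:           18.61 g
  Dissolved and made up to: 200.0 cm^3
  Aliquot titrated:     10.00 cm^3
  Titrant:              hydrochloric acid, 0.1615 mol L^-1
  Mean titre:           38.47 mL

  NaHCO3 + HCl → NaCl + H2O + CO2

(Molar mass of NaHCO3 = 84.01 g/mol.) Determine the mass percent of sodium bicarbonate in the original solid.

n(HCl) per titration = 0.03847 × 0.1615 = 6.213 × 10^-3 mol
n(NaHCO3) in each aliquot = 6.213 × 10^-3 mol (1:1 ratio)
n(NaHCO3) in the whole flask = 6.213 × 10^-3 × 200.0/10.00 = 0.1243 mol
mass of NaHCO3 = 0.1243 × 84.01 = 10.44 g
% NaHCO3 = 10.44 / 18.61 × 100 = 56.09 %

56.09 %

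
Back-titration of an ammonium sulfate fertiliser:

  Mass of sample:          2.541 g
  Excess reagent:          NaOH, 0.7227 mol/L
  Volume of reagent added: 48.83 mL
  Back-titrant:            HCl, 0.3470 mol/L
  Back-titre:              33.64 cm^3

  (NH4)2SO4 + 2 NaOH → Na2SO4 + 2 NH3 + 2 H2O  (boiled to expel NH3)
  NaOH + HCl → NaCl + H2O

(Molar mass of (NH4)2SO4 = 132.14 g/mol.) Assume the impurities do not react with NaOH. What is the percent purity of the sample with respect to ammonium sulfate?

61.41 %

n(NaOH) added = 0.04883 × 0.7227 = 0.03529 mol
n(HCl) used in back-titration = 0.03364 × 0.3470 = 0.01167 mol
n(NaOH) left over = 0.01167 mol (1:1 ratio)
n(NaOH) consumed by analyte = 0.03529 − 0.01167 = 0.02362 mol
From the 1:2 ratio, n((NH4)2SO4) = 1/2 × 0.02362 = 0.01181 mol
mass of (NH4)2SO4 = 0.01181 × 132.14 = 1.560 g
% (NH4)2SO4 = 1.560 / 2.541 × 100 = 61.41 %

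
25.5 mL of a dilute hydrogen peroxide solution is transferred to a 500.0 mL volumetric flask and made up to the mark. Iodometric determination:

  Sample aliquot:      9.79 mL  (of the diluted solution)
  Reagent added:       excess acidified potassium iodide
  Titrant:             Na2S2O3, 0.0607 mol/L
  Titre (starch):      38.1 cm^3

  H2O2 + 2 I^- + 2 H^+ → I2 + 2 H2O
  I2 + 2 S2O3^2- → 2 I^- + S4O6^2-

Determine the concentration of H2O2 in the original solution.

2.32 mol/L

n(S2O3^2-) = 0.0381 × 0.0607 = 2.31 × 10^-3 mol
n(I2) = n(S2O3^2-)/2 = 1.16 × 10^-3 mol
n(H2O2) in the aliquot = 1.16 × 10^-3 mol (1:1 ratio)
[H2O2]_dilute = 1.16 × 10^-3 / 0.00979 = 0.118 mol/L
[H2O2]_original = 0.118 × 500.0/25.5 = 2.32 mol/L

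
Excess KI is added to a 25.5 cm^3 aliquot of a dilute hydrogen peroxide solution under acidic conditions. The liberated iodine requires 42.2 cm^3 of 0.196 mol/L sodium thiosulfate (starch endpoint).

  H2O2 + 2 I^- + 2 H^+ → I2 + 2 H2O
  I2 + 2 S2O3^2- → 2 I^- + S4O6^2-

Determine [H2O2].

n(S2O3^2-) = 0.0422 × 0.196 = 8.27 × 10^-3 mol
n(I2) = n(S2O3^2-)/2 = 4.14 × 10^-3 mol
n(H2O2) in the aliquot = 4.14 × 10^-3 mol (1:1 ratio)
[H2O2] = 4.14 × 10^-3 / 0.0255 = 0.162 mol/L

0.162 mol/L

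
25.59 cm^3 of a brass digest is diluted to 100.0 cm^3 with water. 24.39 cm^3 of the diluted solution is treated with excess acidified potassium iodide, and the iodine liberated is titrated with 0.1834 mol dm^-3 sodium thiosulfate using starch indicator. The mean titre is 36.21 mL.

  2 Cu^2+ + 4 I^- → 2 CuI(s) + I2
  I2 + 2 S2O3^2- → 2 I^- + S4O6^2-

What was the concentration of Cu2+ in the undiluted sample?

n(S2O3^2-) = 0.03621 × 0.1834 = 6.641 × 10^-3 mol
n(I2) = n(S2O3^2-)/2 = 3.320 × 10^-3 mol
From the 2:1 ratio, n(Cu2+) in the aliquot = 2/1 × 3.320 × 10^-3 = 6.641 × 10^-3 mol
[Cu2+]_dilute = 6.641 × 10^-3 / 0.02439 = 0.2723 mol/L
[Cu2+]_original = 0.2723 × 100.0/25.59 = 1.064 mol/L

1.064 mol/L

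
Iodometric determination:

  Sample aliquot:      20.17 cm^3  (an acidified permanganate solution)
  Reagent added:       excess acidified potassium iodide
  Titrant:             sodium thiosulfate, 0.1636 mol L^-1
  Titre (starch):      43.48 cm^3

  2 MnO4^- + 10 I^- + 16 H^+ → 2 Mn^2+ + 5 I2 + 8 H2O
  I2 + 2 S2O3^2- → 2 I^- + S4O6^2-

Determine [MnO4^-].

0.07053 mol/L

n(S2O3^2-) = 0.04348 × 0.1636 = 7.113 × 10^-3 mol
n(I2) = n(S2O3^2-)/2 = 3.557 × 10^-3 mol
From the 2:5 ratio, n(MnO4^-) in the aliquot = 2/5 × 3.557 × 10^-3 = 1.423 × 10^-3 mol
[MnO4^-] = 1.423 × 10^-3 / 0.02017 = 0.07053 mol/L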